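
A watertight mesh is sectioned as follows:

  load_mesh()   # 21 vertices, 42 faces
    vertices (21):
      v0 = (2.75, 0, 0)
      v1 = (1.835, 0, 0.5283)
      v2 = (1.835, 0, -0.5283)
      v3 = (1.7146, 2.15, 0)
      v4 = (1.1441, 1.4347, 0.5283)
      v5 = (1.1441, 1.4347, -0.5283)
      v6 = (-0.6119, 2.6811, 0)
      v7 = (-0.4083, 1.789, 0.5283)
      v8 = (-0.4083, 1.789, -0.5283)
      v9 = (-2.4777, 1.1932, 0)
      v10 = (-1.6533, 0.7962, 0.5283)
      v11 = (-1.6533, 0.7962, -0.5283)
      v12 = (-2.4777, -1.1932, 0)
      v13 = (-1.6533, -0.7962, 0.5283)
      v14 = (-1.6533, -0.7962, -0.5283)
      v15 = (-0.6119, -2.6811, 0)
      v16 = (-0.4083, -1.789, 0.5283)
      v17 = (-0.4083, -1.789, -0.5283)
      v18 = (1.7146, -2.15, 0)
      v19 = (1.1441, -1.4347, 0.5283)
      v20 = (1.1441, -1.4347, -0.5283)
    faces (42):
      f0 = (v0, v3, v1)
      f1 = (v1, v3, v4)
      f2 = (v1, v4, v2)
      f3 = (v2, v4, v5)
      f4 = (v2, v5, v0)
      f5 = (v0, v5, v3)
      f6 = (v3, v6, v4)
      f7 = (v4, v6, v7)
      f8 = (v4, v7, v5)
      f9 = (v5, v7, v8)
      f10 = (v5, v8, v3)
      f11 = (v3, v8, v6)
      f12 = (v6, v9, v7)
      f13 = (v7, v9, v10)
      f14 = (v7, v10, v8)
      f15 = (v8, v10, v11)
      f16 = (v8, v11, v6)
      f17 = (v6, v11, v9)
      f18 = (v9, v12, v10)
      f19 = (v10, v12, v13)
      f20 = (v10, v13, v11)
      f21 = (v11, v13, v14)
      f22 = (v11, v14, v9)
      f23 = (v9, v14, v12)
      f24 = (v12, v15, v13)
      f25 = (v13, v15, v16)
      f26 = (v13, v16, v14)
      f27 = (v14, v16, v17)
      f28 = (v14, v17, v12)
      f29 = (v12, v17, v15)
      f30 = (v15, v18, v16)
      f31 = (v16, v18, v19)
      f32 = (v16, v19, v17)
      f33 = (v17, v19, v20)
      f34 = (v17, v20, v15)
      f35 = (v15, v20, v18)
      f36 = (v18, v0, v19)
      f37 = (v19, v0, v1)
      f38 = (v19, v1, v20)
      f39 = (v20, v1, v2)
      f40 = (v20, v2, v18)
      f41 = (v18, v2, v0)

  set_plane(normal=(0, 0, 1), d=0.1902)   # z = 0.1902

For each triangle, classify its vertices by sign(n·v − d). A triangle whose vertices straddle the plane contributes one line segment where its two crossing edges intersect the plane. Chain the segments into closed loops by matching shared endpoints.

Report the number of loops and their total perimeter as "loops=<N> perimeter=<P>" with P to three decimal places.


loops=2 perimeter=25.850

Straddling triangles (28 of 42):
  (v0,v3,v1) [--+] → (1.75795, 1.37595, 0.1902)–(2.42058, 0, 0.1902)  len=1.5272
  (v1,v3,v4) [+-+] → (1.75795, 1.37595, 0.1902)–(1.50921, 1.89248, 0.1902)  len=0.5733
  (v1,v4,v2) [++-] → (1.36518, 0.975612, 0.1902)–(1.835, 0, 0.1902)  len=1.0828
  (v2,v4,v5) [-+-] → (1.36518, 0.975612, 0.1902)–(1.1441, 1.4347, 0.1902)  len=0.5095
  (v3,v6,v4) [--+] → (0.0202999, 2.23237, 0.1902)–(1.50921, 1.89248, 0.1902)  len=1.5272
  (v4,v6,v7) [+-+] → (0.0202999, 2.23237, 0.1902)–(-0.538599, 2.35992, 0.1902)  len=0.5733
  (v4,v7,v5) [++-] → (0.0884504, 1.67563, 0.1902)–(1.1441, 1.4347, 0.1902)  len=1.0828
  (v5,v7,v8) [-+-] → (0.0884504, 1.67563, 0.1902)–(-0.4083, 1.789, 0.1902)  len=0.5095
  (v6,v9,v7) [--+] → (-1.73267, 1.4077, 0.1902)–(-0.538599, 2.35992, 0.1902)  len=1.5273
  (v7,v9,v10) [+-+] → (-1.73267, 1.4077, 0.1902)–(-2.1809, 1.05027, 0.1902)  len=0.5733
  (v7,v10,v8) [++-] → (-1.25491, 1.11388, 0.1902)–(-0.4083, 1.789, 0.1902)  len=1.0828
  (v8,v10,v11) [-+-] → (-1.25491, 1.11388, 0.1902)–(-1.6533, 0.7962, 0.1902)  len=0.5095
  (v9,v12,v10) [--+] → (-2.1809, -0.476971, 0.1902)–(-2.1809, 1.05027, 0.1902)  len=1.5272
  (v10,v12,v13) [+-+] → (-2.1809, -0.476971, 0.1902)–(-2.1809, -1.05027, 0.1902)  len=0.5733
  (v10,v13,v11) [++-] → (-1.6533, -0.28665, 0.1902)–(-1.6533, 0.7962, 0.1902)  len=1.0829
  (v11,v13,v14) [-+-] → (-1.6533, -0.28665, 0.1902)–(-1.6533, -0.7962, 0.1902)  len=0.5095
  (v12,v15,v13) [--+] → (-0.986828, -2.00249, 0.1902)–(-2.1809, -1.05027, 0.1902)  len=1.5273
  (v13,v15,v16) [+-+] → (-0.986828, -2.00249, 0.1902)–(-0.538599, -2.35992, 0.1902)  len=0.5733
  (v13,v16,v14) [++-] → (-0.806686, -1.47132, 0.1902)–(-1.6533, -0.7962, 0.1902)  len=1.0828
  (v14,v16,v17) [-+-] → (-0.806686, -1.47132, 0.1902)–(-0.4083, -1.789, 0.1902)  len=0.5095
  (v15,v18,v16) [--+] → (0.950308, -2.02003, 0.1902)–(-0.538599, -2.35992, 0.1902)  len=1.5272
  (v16,v18,v19) [+-+] → (0.950308, -2.02003, 0.1902)–(1.50921, -1.89248, 0.1902)  len=0.5733
  (v16,v19,v17) [++-] → (0.64735, -1.54807, 0.1902)–(-0.4083, -1.789, 0.1902)  len=1.0828
  (v17,v19,v20) [-+-] → (0.64735, -1.54807, 0.1902)–(1.1441, -1.4347, 0.1902)  len=0.5095
  (v18,v0,v19) [--+] → (2.17184, -0.516525, 0.1902)–(1.50921, -1.89248, 0.1902)  len=1.5272
  (v19,v0,v1) [+-+] → (2.17184, -0.516525, 0.1902)–(2.42058, 0, 0.1902)  len=0.5733
  (v19,v1,v20) [++-] → (1.61392, -0.459088, 0.1902)–(1.1441, -1.4347, 0.1902)  len=1.0828
  (v20,v1,v2) [-+-] → (1.61392, -0.459088, 0.1902)–(1.835, 0, 0.1902)  len=0.5095

Chained into 2 loop(s):
  loop 1: 14 segments, perimeter = 14.7036
  loop 2: 14 segments, perimeter = 11.1466
Total perimeter = 25.850


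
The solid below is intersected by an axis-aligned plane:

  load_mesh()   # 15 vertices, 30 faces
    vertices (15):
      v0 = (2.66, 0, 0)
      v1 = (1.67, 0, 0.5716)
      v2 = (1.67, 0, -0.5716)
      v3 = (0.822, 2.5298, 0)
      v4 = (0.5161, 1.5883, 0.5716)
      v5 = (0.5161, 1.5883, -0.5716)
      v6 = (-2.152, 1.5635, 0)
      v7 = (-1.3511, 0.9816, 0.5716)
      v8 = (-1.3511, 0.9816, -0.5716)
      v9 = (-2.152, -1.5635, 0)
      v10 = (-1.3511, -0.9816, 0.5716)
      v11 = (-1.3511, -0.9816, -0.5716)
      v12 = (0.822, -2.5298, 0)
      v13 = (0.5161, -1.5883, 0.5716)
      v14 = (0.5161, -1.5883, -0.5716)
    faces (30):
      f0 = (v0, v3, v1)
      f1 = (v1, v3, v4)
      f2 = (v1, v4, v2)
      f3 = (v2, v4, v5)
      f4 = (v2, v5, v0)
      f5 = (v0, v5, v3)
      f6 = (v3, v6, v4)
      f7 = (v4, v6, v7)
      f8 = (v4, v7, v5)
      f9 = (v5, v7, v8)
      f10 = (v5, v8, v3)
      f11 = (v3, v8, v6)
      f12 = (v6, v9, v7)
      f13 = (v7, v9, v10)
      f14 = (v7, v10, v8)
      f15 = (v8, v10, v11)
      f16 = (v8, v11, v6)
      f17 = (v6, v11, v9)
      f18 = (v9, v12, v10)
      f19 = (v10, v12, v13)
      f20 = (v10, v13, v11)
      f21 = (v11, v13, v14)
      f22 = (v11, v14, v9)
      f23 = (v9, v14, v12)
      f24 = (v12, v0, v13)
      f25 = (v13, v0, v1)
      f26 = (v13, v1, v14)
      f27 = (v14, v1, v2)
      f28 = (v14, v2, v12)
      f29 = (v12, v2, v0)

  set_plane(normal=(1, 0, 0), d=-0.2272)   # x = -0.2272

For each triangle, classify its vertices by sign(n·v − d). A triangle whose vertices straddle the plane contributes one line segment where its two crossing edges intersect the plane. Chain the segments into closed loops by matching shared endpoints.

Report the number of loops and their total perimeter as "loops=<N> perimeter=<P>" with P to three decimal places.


Straddling triangles (12 of 30):
  (v3,v6,v4) [+-+] → (-0.2272, 2.1889, 0)–(-0.2272, 1.58139, 0.412359)  len=0.7342
  (v4,v6,v7) [+--] → (-0.2272, 1.58139, 0.412359)–(-0.2272, 1.34678, 0.5716)  len=0.2835
  (v4,v7,v5) [+-+] → (-0.2272, 1.34678, 0.5716)–(-0.2272, 1.34678, -0.116512)  len=0.6881
  (v5,v7,v8) [+--] → (-0.2272, 1.34678, -0.116512)–(-0.2272, 1.34678, -0.5716)  len=0.4551
  (v5,v8,v3) [+-+] → (-0.2272, 1.34678, -0.5716)–(-0.2272, 1.78231, -0.275976)  len=0.5264
  (v3,v8,v6) [+--] → (-0.2272, 1.78231, -0.275976)–(-0.2272, 2.1889, 0)  len=0.4914
  (v9,v12,v10) [-+-] → (-0.2272, -2.1889, 0)–(-0.2272, -1.78231, 0.275976)  len=0.4914
  (v10,v12,v13) [-++] → (-0.2272, -1.78231, 0.275976)–(-0.2272, -1.34678, 0.5716)  len=0.5264
  (v10,v13,v11) [-+-] → (-0.2272, -1.34678, 0.5716)–(-0.2272, -1.34678, 0.116512)  len=0.4551
  (v11,v13,v14) [-++] → (-0.2272, -1.34678, 0.116512)–(-0.2272, -1.34678, -0.5716)  len=0.6881
  (v11,v14,v9) [-+-] → (-0.2272, -1.34678, -0.5716)–(-0.2272, -1.58139, -0.412359)  len=0.2835
  (v9,v14,v12) [-++] → (-0.2272, -1.58139, -0.412359)–(-0.2272, -2.1889, 0)  len=0.7342

Chained into 2 loop(s):
  loop 1: 6 segments, perimeter = 3.1788
  loop 2: 6 segments, perimeter = 3.1788
Total perimeter = 6.358

loops=2 perimeter=6.358


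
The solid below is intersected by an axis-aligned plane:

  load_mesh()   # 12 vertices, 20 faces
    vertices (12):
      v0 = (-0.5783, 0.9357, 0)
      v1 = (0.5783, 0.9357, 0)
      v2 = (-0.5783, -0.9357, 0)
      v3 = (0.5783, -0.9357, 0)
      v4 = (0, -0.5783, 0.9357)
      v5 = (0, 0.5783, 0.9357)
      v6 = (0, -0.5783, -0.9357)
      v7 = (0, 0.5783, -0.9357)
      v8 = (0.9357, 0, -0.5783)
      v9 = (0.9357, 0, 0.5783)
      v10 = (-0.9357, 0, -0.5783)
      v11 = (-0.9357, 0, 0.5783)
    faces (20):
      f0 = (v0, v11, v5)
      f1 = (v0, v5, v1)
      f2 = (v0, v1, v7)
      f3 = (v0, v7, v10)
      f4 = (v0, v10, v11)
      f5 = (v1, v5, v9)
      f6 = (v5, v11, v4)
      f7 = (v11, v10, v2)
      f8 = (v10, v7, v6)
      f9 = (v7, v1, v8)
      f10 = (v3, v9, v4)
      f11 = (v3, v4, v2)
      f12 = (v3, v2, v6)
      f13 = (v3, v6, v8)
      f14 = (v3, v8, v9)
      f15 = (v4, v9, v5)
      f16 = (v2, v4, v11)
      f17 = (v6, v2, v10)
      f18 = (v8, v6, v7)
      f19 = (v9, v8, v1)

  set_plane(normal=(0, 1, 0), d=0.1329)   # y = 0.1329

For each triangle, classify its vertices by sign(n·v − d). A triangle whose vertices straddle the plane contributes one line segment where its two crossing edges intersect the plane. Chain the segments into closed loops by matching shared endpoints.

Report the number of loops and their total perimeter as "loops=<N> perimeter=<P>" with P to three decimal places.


loops=1 perimeter=6.000

Straddling triangles (10 of 20):
  (v0,v11,v5) [+-+] → (-0.884938, 0.1329, 0.496162)–(-0.720665, 0.1329, 0.660435)  len=0.2323
  (v0,v7,v10) [++-] → (-0.720665, 0.1329, -0.660435)–(-0.884938, 0.1329, -0.496162)  len=0.2323
  (v0,v10,v11) [+--] → (-0.884938, 0.1329, -0.496162)–(-0.884938, 0.1329, 0.496162)  len=0.9923
  (v1,v5,v9) [++-] → (0.720665, 0.1329, 0.660435)–(0.884938, 0.1329, 0.496162)  len=0.2323
  (v5,v11,v4) [+--] → (-0.720665, 0.1329, 0.660435)–(0, 0.1329, 0.9357)  len=0.7714
  (v10,v7,v6) [-+-] → (-0.720665, 0.1329, -0.660435)–(0, 0.1329, -0.9357)  len=0.7714
  (v7,v1,v8) [++-] → (0.884938, 0.1329, -0.496162)–(0.720665, 0.1329, -0.660435)  len=0.2323
  (v4,v9,v5) [--+] → (0.720665, 0.1329, 0.660435)–(0, 0.1329, 0.9357)  len=0.7714
  (v8,v6,v7) [--+] → (0, 0.1329, -0.9357)–(0.720665, 0.1329, -0.660435)  len=0.7714
  (v9,v8,v1) [--+] → (0.884938, 0.1329, -0.496162)–(0.884938, 0.1329, 0.496162)  len=0.9923

Chained into 1 loop(s):
  loop 1: 10 segments, perimeter = 5.9997
Total perimeter = 6.000


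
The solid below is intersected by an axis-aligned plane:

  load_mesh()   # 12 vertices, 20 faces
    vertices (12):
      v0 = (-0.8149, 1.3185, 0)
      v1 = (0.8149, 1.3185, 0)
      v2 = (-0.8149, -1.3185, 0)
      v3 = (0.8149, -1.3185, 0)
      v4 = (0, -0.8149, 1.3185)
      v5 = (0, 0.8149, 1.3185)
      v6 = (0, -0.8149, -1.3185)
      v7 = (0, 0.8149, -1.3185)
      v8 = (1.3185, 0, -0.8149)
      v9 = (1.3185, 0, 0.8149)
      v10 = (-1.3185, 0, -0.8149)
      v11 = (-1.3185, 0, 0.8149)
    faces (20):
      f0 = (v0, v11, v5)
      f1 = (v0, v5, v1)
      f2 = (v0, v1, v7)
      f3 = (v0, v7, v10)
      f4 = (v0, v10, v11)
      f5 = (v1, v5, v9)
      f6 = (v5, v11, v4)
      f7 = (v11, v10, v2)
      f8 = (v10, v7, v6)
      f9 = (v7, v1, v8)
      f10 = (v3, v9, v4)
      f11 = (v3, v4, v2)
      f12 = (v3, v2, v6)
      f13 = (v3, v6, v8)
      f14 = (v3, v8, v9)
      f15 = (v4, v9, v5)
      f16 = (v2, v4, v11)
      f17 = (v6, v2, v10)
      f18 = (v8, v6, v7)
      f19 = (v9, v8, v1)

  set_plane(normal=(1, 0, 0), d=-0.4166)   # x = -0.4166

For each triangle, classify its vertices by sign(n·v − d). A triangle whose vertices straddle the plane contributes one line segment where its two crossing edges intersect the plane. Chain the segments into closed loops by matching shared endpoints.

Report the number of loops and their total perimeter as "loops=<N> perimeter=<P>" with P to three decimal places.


loops=1 perimeter=7.902

Straddling triangles (10 of 20):
  (v0,v11,v5) [--+] → (-0.4166, 0.55742, 1.15938)–(-0.4166, 1.07235, 0.644445)  len=0.7282
  (v0,v5,v1) [-++] → (-0.4166, 1.07235, 0.644445)–(-0.4166, 1.3185, 0)  len=0.6899
  (v0,v1,v7) [-++] → (-0.4166, 1.3185, 0)–(-0.4166, 1.07235, -0.644445)  len=0.6899
  (v0,v7,v10) [-+-] → (-0.4166, 1.07235, -0.644445)–(-0.4166, 0.55742, -1.15938)  len=0.7282
  (v5,v11,v4) [+-+] → (-0.4166, 0.55742, 1.15938)–(-0.4166, -0.55742, 1.15938)  len=1.1148
  (v10,v7,v6) [-++] → (-0.4166, 0.55742, -1.15938)–(-0.4166, -0.55742, -1.15938)  len=1.1148
  (v3,v4,v2) [++-] → (-0.4166, -1.07235, 0.644445)–(-0.4166, -1.3185, 0)  len=0.6899
  (v3,v2,v6) [+-+] → (-0.4166, -1.3185, 0)–(-0.4166, -1.07235, -0.644445)  len=0.6899
  (v2,v4,v11) [-+-] → (-0.4166, -1.07235, 0.644445)–(-0.4166, -0.55742, 1.15938)  len=0.7282
  (v6,v2,v10) [+--] → (-0.4166, -1.07235, -0.644445)–(-0.4166, -0.55742, -1.15938)  len=0.7282

Chained into 1 loop(s):
  loop 1: 10 segments, perimeter = 7.9020
Total perimeter = 7.902


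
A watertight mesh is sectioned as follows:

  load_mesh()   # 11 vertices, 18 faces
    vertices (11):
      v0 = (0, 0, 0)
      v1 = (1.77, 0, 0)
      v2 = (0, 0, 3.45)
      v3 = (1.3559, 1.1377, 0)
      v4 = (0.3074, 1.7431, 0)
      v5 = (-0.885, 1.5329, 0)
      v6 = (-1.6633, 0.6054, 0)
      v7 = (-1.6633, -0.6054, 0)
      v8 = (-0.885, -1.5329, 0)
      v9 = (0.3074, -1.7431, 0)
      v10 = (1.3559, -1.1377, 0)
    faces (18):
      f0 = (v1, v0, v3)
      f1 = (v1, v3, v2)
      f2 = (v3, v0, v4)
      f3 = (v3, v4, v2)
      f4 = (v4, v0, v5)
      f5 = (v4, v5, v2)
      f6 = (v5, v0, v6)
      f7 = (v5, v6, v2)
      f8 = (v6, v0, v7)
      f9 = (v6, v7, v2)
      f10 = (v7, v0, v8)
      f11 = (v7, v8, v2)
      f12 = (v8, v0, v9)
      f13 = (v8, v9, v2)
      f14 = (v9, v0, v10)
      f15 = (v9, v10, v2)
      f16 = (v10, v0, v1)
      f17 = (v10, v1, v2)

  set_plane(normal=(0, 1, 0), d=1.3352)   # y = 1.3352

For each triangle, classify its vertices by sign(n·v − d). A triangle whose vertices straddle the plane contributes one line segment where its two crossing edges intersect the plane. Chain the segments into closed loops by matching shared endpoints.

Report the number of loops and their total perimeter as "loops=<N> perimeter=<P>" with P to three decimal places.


Straddling triangles (6 of 18):
  (v3,v0,v4) [--+] → (0.235466, 1.3352, 0)–(1.01385, 1.3352, 0)  len=0.7784
  (v3,v4,v2) [-+-] → (1.01385, 1.3352, 0)–(0.235466, 1.3352, 0.807329)  len=1.1215
  (v4,v0,v5) [+-+] → (0.235466, 1.3352, 0)–(-0.77086, 1.3352, 0)  len=1.0063
  (v4,v5,v2) [++-] → (-0.77086, 1.3352, 0.444951)–(0.235466, 1.3352, 0.807329)  len=1.0696
  (v5,v0,v6) [+--] → (-0.77086, 1.3352, 0)–(-1.0509, 1.3352, 0)  len=0.2800
  (v5,v6,v2) [+--] → (-1.0509, 1.3352, 0)–(-0.77086, 1.3352, 0.444951)  len=0.5257

Chained into 1 loop(s):
  loop 1: 6 segments, perimeter = 4.7815
Total perimeter = 4.782

loops=1 perimeter=4.782


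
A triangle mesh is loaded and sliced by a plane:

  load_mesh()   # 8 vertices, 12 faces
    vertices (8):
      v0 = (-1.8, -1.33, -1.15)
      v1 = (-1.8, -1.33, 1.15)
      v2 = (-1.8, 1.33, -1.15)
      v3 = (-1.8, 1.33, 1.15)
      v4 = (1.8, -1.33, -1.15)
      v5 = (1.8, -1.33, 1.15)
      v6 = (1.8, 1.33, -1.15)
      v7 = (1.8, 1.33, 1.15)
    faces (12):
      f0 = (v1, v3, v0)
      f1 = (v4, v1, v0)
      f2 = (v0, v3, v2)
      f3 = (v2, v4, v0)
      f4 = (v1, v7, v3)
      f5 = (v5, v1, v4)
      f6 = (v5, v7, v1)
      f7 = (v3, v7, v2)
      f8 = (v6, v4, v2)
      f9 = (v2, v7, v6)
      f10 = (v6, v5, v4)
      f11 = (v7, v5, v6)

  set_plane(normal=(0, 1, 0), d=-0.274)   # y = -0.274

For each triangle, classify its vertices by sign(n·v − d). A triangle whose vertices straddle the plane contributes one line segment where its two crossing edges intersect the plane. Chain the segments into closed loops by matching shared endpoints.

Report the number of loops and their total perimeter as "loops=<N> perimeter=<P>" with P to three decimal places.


Straddling triangles (8 of 12):
  (v1,v3,v0) [-+-] → (-1.8, -0.274, 1.15)–(-1.8, -0.274, -0.236917)  len=1.3869
  (v0,v3,v2) [-++] → (-1.8, -0.274, -0.236917)–(-1.8, -0.274, -1.15)  len=0.9131
  (v2,v4,v0) [+--] → (0.370827, -0.274, -1.15)–(-1.8, -0.274, -1.15)  len=2.1708
  (v1,v7,v3) [-++] → (-0.370827, -0.274, 1.15)–(-1.8, -0.274, 1.15)  len=1.4292
  (v5,v7,v1) [-+-] → (1.8, -0.274, 1.15)–(-0.370827, -0.274, 1.15)  len=2.1708
  (v6,v4,v2) [+-+] → (1.8, -0.274, -1.15)–(0.370827, -0.274, -1.15)  len=1.4292
  (v6,v5,v4) [+--] → (1.8, -0.274, 0.236917)–(1.8, -0.274, -1.15)  len=1.3869
  (v7,v5,v6) [+-+] → (1.8, -0.274, 1.15)–(1.8, -0.274, 0.236917)  len=0.9131

Chained into 1 loop(s):
  loop 1: 8 segments, perimeter = 11.8000
Total perimeter = 11.800

loops=1 perimeter=11.800


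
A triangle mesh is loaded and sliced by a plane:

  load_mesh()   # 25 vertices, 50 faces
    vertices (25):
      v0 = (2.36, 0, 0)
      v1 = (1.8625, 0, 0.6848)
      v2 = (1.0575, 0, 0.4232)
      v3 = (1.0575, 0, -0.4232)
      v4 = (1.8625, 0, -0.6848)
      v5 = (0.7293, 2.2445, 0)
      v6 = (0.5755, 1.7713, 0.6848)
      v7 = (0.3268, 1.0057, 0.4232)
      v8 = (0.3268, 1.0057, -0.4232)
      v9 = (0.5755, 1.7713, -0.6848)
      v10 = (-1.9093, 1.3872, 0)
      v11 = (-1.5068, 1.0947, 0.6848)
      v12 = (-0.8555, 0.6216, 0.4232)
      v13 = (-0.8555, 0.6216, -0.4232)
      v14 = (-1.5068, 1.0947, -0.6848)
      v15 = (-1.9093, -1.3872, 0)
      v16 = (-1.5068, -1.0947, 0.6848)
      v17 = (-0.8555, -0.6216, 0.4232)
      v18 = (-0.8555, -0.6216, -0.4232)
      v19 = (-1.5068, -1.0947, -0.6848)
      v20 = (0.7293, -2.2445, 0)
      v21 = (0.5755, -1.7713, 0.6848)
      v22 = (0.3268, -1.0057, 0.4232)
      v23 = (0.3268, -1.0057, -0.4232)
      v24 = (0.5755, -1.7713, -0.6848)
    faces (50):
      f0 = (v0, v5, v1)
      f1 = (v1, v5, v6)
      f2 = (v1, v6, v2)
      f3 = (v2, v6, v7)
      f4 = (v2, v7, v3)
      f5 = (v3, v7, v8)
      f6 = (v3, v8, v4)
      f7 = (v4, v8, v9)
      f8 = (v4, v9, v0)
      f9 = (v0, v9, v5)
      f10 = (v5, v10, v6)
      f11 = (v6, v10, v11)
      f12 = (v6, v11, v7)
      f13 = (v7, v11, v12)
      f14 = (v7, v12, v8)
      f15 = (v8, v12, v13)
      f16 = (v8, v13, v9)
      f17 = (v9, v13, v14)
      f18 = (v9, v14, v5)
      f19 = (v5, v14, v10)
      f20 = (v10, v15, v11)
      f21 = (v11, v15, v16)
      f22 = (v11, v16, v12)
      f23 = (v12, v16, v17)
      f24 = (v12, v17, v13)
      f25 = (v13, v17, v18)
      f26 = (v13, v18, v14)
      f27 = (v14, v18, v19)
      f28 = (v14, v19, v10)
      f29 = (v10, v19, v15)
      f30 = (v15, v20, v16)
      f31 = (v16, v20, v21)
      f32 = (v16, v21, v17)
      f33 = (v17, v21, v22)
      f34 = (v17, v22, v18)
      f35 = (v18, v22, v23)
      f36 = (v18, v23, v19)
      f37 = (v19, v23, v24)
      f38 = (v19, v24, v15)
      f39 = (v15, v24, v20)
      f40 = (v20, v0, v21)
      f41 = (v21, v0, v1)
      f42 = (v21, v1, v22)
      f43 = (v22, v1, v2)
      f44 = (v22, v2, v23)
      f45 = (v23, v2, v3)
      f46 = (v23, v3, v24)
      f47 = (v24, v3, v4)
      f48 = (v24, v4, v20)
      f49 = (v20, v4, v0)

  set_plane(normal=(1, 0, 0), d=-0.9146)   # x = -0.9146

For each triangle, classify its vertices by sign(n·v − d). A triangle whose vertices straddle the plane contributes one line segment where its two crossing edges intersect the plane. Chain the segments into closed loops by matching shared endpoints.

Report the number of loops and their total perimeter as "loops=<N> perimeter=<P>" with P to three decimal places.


loops=1 perimeter=8.544

Straddling triangles (18 of 50):
  (v5,v10,v6) [+-+] → (-0.9146, 1.71039, 0)–(-0.9146, 1.54096, 0.274135)  len=0.3223
  (v6,v10,v11) [+--] → (-0.9146, 1.54096, 0.274135)–(-0.9146, 1.28712, 0.6848)  len=0.4828
  (v6,v11,v7) [+-+] → (-0.9146, 1.28712, 0.6848)–(-0.9146, 1.06596, 0.600311)  len=0.2368
  (v7,v11,v12) [+-+] → (-0.9146, 1.06596, 0.600311)–(-0.9146, 0.66453, 0.446938)  len=0.4297
  (v9,v13,v14) [++-] → (-0.9146, 0.66453, -0.446938)–(-0.9146, 1.28712, -0.6848)  len=0.6665
  (v9,v14,v5) [+-+] → (-0.9146, 1.28712, -0.6848)–(-0.9146, 1.39921, -0.50344)  len=0.2132
  (v5,v14,v10) [+--] → (-0.9146, 1.39921, -0.50344)–(-0.9146, 1.71039, 0)  len=0.5918
  (v11,v16,v12) [--+] → (-0.9146, 0.46586, 0.446938)–(-0.9146, 0.66453, 0.446938)  len=0.1987
  (v12,v16,v17) [+-+] → (-0.9146, 0.46586, 0.446938)–(-0.9146, -0.66453, 0.446938)  len=1.1304
  (v13,v18,v14) [++-] → (-0.9146, -0.46586, -0.446938)–(-0.9146, 0.66453, -0.446938)  len=1.1304
  (v14,v18,v19) [-+-] → (-0.9146, -0.46586, -0.446938)–(-0.9146, -0.66453, -0.446938)  len=0.1987
  (v15,v20,v16) [-+-] → (-0.9146, -1.71039, 0)–(-0.9146, -1.39921, 0.50344)  len=0.5918
  (v16,v20,v21) [-++] → (-0.9146, -1.39921, 0.50344)–(-0.9146, -1.28712, 0.6848)  len=0.2132
  (v16,v21,v17) [-++] → (-0.9146, -1.28712, 0.6848)–(-0.9146, -0.66453, 0.446938)  len=0.6665
  (v18,v23,v19) [++-] → (-0.9146, -1.06596, -0.600311)–(-0.9146, -0.66453, -0.446938)  len=0.4297
  (v19,v23,v24) [-++] → (-0.9146, -1.06596, -0.600311)–(-0.9146, -1.28712, -0.6848)  len=0.2368
  (v19,v24,v15) [-+-] → (-0.9146, -1.28712, -0.6848)–(-0.9146, -1.54096, -0.274135)  len=0.4828
  (v15,v24,v20) [-++] → (-0.9146, -1.54096, -0.274135)–(-0.9146, -1.71039, 0)  len=0.3223

Chained into 1 loop(s):
  loop 1: 18 segments, perimeter = 8.5442
Total perimeter = 8.544


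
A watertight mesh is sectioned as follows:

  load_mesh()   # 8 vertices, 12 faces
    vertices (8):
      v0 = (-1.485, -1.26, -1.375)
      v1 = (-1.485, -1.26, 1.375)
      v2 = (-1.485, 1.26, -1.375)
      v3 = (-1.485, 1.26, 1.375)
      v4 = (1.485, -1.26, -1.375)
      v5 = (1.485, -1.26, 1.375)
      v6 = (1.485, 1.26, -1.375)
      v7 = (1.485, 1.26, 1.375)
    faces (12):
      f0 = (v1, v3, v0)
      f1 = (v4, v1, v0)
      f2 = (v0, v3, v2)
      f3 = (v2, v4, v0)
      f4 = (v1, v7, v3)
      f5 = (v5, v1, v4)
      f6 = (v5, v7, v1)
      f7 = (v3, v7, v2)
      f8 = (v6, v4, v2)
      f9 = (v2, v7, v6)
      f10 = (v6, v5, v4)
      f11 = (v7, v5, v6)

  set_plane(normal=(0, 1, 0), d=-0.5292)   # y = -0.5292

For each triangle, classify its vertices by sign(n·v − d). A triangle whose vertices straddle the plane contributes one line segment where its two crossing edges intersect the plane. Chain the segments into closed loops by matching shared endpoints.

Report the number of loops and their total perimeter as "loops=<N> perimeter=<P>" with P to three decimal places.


Straddling triangles (8 of 12):
  (v1,v3,v0) [-+-] → (-1.485, -0.5292, 1.375)–(-1.485, -0.5292, -0.5775)  len=1.9525
  (v0,v3,v2) [-++] → (-1.485, -0.5292, -0.5775)–(-1.485, -0.5292, -1.375)  len=0.7975
  (v2,v4,v0) [+--] → (0.6237, -0.5292, -1.375)–(-1.485, -0.5292, -1.375)  len=2.1087
  (v1,v7,v3) [-++] → (-0.6237, -0.5292, 1.375)–(-1.485, -0.5292, 1.375)  len=0.8613
  (v5,v7,v1) [-+-] → (1.485, -0.5292, 1.375)–(-0.6237, -0.5292, 1.375)  len=2.1087
  (v6,v4,v2) [+-+] → (1.485, -0.5292, -1.375)–(0.6237, -0.5292, -1.375)  len=0.8613
  (v6,v5,v4) [+--] → (1.485, -0.5292, 0.5775)–(1.485, -0.5292, -1.375)  len=1.9525
  (v7,v5,v6) [+-+] → (1.485, -0.5292, 1.375)–(1.485, -0.5292, 0.5775)  len=0.7975

Chained into 1 loop(s):
  loop 1: 8 segments, perimeter = 11.4400
Total perimeter = 11.440

loops=1 perimeter=11.440


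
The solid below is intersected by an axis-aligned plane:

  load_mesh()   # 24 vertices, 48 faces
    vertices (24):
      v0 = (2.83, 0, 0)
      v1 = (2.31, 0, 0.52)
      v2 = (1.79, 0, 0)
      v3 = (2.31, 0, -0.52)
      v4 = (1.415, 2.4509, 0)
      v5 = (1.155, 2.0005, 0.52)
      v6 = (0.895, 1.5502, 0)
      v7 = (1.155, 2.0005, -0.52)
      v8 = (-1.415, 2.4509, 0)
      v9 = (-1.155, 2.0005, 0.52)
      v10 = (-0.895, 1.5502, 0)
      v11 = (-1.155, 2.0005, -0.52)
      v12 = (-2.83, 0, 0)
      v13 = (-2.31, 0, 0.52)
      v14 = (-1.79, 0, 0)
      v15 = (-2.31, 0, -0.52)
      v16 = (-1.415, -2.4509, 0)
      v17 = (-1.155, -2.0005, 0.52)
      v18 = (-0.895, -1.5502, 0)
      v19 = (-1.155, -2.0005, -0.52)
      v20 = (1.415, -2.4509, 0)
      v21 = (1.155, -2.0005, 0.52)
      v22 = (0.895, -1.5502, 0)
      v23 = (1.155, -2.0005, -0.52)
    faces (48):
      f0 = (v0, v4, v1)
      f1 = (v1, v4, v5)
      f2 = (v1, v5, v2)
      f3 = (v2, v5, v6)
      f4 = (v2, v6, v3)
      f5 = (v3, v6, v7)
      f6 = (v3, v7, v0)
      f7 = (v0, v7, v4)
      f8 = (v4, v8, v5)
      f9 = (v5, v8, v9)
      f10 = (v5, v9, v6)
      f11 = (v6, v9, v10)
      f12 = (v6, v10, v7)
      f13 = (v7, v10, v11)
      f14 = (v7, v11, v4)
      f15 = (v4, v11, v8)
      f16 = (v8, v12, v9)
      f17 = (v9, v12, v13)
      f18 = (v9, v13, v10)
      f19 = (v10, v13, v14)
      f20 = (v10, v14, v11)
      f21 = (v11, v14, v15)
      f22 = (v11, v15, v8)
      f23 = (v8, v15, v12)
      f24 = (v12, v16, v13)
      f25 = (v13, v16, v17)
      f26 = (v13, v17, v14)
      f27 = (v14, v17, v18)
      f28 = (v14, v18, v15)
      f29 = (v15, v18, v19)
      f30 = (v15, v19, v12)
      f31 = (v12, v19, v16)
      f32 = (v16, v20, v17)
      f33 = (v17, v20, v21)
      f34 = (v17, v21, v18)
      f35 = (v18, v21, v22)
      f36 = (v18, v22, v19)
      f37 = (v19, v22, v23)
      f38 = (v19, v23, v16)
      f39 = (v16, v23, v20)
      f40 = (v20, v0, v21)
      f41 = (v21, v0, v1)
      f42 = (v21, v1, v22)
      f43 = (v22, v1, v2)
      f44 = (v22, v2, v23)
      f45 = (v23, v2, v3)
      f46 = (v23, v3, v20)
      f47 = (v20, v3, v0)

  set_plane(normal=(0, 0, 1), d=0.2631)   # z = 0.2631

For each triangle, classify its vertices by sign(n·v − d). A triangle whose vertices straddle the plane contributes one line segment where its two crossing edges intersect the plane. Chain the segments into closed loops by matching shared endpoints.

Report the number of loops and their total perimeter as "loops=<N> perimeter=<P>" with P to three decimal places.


Straddling triangles (24 of 48):
  (v0,v4,v1) [--+] → (1.86784, 1.21084, 0.2631)–(2.5669, 0, 0.2631)  len=1.3981
  (v1,v4,v5) [+-+] → (1.86784, 1.21084, 0.2631)–(1.28345, 2.22301, 0.2631)  len=1.1688
  (v1,v5,v2) [++-] → (1.46871, 1.01218, 0.2631)–(2.0531, 0, 0.2631)  len=1.1688
  (v2,v5,v6) [-+-] → (1.46871, 1.01218, 0.2631)–(1.02655, 1.77803, 0.2631)  len=0.8843
  (v4,v8,v5) [--+] → (-0.114679, 2.22301, 0.2631)–(1.28345, 2.22301, 0.2631)  len=1.3981
  (v5,v8,v9) [+-+] → (-0.114679, 2.22301, 0.2631)–(-1.28345, 2.22301, 0.2631)  len=1.1688
  (v5,v9,v6) [++-] → (-0.142221, 1.77803, 0.2631)–(1.02655, 1.77803, 0.2631)  len=1.1688
  (v6,v9,v10) [-+-] → (-0.142221, 1.77803, 0.2631)–(-1.02655, 1.77803, 0.2631)  len=0.8843
  (v8,v12,v9) [--+] → (-1.98251, 1.01218, 0.2631)–(-1.28345, 2.22301, 0.2631)  len=1.3981
  (v9,v12,v13) [+-+] → (-1.98251, 1.01218, 0.2631)–(-2.5669, 0, 0.2631)  len=1.1688
  (v9,v13,v10) [++-] → (-1.61094, 0.765858, 0.2631)–(-1.02655, 1.77803, 0.2631)  len=1.1688
  (v10,v13,v14) [-+-] → (-1.61094, 0.765858, 0.2631)–(-2.0531, 0, 0.2631)  len=0.8843
  (v12,v16,v13) [--+] → (-1.86784, -1.21084, 0.2631)–(-2.5669, 0, 0.2631)  len=1.3981
  (v13,v16,v17) [+-+] → (-1.86784, -1.21084, 0.2631)–(-1.28345, -2.22301, 0.2631)  len=1.1688
  (v13,v17,v14) [++-] → (-1.46871, -1.01218, 0.2631)–(-2.0531, 0, 0.2631)  len=1.1688
  (v14,v17,v18) [-+-] → (-1.46871, -1.01218, 0.2631)–(-1.02655, -1.77803, 0.2631)  len=0.8843
  (v16,v20,v17) [--+] → (0.114679, -2.22301, 0.2631)–(-1.28345, -2.22301, 0.2631)  len=1.3981
  (v17,v20,v21) [+-+] → (0.114679, -2.22301, 0.2631)–(1.28345, -2.22301, 0.2631)  len=1.1688
  (v17,v21,v18) [++-] → (0.142221, -1.77803, 0.2631)–(-1.02655, -1.77803, 0.2631)  len=1.1688
  (v18,v21,v22) [-+-] → (0.142221, -1.77803, 0.2631)–(1.02655, -1.77803, 0.2631)  len=0.8843
  (v20,v0,v21) [--+] → (1.98251, -1.01218, 0.2631)–(1.28345, -2.22301, 0.2631)  len=1.3981
  (v21,v0,v1) [+-+] → (1.98251, -1.01218, 0.2631)–(2.5669, 0, 0.2631)  len=1.1688
  (v21,v1,v22) [++-] → (1.61094, -0.765858, 0.2631)–(1.02655, -1.77803, 0.2631)  len=1.1688
  (v22,v1,v2) [-+-] → (1.61094, -0.765858, 0.2631)–(2.0531, 0, 0.2631)  len=0.8843

Chained into 2 loop(s):
  loop 1: 12 segments, perimeter = 15.4014
  loop 2: 12 segments, perimeter = 12.3186
Total perimeter = 27.720

loops=2 perimeter=27.720


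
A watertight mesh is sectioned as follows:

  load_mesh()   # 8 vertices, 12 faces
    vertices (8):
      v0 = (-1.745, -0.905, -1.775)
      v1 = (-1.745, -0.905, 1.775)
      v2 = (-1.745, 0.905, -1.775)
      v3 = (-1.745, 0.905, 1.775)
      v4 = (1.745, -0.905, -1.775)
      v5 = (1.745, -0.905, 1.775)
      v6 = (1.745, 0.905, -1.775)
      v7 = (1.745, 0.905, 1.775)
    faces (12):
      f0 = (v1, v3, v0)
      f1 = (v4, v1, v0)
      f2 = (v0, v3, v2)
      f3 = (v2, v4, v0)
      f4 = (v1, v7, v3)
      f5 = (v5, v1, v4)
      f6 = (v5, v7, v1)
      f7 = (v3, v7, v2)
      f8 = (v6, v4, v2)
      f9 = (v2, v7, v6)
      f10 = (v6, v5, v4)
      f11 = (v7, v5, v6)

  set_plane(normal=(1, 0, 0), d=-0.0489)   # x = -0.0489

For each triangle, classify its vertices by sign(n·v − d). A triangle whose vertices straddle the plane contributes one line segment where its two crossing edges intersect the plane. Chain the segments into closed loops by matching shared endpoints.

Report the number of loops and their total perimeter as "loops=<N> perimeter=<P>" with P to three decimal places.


Straddling triangles (8 of 12):
  (v4,v1,v0) [+--] → (-0.0489, -0.905, 0.0497407)–(-0.0489, -0.905, -1.775)  len=1.8247
  (v2,v4,v0) [-+-] → (-0.0489, 0.0253607, -1.775)–(-0.0489, -0.905, -1.775)  len=0.9304
  (v1,v7,v3) [-+-] → (-0.0489, -0.0253607, 1.775)–(-0.0489, 0.905, 1.775)  len=0.9304
  (v5,v1,v4) [+-+] → (-0.0489, -0.905, 1.775)–(-0.0489, -0.905, 0.0497407)  len=1.7253
  (v5,v7,v1) [++-] → (-0.0489, -0.0253607, 1.775)–(-0.0489, -0.905, 1.775)  len=0.8796
  (v3,v7,v2) [-+-] → (-0.0489, 0.905, 1.775)–(-0.0489, 0.905, -0.0497407)  len=1.8247
  (v6,v4,v2) [++-] → (-0.0489, 0.0253607, -1.775)–(-0.0489, 0.905, -1.775)  len=0.8796
  (v2,v7,v6) [-++] → (-0.0489, 0.905, -0.0497407)–(-0.0489, 0.905, -1.775)  len=1.7253

Chained into 1 loop(s):
  loop 1: 8 segments, perimeter = 10.7200
Total perimeter = 10.720

loops=1 perimeter=10.720


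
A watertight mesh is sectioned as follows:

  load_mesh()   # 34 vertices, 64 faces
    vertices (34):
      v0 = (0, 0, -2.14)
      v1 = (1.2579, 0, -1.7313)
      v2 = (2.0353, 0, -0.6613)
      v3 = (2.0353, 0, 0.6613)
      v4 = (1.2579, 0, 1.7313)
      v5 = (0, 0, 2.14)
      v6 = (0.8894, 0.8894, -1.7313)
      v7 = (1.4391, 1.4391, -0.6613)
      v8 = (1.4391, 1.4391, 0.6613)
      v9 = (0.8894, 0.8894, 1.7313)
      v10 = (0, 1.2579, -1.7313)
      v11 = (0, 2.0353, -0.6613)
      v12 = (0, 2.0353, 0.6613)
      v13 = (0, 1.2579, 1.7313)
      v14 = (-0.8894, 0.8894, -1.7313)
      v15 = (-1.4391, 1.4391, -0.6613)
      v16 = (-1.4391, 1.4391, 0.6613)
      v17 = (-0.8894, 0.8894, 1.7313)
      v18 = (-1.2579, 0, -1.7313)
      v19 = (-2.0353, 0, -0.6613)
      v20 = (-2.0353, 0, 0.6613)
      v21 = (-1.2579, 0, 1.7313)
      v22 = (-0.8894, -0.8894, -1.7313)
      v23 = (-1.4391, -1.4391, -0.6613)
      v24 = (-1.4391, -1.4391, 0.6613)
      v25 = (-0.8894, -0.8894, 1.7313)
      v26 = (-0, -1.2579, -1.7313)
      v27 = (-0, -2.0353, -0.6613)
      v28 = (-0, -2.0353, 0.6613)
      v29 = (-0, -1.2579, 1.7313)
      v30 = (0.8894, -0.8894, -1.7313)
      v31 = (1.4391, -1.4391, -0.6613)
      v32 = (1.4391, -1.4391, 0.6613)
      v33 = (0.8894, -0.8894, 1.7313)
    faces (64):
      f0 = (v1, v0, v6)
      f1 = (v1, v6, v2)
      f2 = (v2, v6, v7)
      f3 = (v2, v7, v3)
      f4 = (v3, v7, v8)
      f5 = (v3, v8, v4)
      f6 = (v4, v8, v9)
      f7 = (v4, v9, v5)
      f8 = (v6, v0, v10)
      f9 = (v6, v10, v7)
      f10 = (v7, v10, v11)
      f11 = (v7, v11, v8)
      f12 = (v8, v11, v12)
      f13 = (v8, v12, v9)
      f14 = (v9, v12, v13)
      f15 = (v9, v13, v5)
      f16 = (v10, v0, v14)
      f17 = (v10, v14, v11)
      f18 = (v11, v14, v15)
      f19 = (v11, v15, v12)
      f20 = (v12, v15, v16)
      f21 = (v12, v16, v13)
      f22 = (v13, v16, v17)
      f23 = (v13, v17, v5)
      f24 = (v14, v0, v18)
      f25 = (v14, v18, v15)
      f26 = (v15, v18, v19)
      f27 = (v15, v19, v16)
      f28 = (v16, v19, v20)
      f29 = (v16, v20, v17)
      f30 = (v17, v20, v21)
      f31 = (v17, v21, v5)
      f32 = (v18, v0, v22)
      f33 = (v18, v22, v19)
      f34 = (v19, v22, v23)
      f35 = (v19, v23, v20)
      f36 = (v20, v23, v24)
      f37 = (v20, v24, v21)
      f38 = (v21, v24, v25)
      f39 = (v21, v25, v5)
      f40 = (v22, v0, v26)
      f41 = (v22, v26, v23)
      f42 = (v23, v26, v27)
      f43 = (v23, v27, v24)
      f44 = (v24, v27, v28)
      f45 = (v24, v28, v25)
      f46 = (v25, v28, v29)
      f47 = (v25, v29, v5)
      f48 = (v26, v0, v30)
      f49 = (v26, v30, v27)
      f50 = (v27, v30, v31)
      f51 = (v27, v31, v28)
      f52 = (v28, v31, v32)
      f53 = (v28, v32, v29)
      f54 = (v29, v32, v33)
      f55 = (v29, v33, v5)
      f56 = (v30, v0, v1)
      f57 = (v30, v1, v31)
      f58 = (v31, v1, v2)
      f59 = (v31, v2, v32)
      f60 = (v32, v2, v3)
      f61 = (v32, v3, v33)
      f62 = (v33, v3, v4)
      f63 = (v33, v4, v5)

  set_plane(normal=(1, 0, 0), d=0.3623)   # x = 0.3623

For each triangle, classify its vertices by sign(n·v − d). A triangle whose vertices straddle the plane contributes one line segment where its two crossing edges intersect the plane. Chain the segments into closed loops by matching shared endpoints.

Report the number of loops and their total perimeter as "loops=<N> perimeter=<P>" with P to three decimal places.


loops=1 perimeter=12.533

Straddling triangles (20 of 64):
  (v1,v0,v6) [+-+] → (0.3623, 0, -2.02229)–(0.3623, 0.3623, -1.97351)  len=0.3656
  (v4,v9,v5) [++-] → (0.3623, 0.3623, 1.97351)–(0.3623, 0, 2.02229)  len=0.3656
  (v6,v0,v10) [+--] → (0.3623, 0.3623, -1.97351)–(0.3623, 1.10779, -1.7313)  len=0.7839
  (v6,v10,v7) [+-+] → (0.3623, 1.10779, -1.7313)–(0.3623, 1.30352, -1.46192)  len=0.3330
  (v7,v10,v11) [+--] → (0.3623, 1.30352, -1.46192)–(0.3623, 1.8852, -0.6613)  len=0.9896
  (v7,v11,v8) [+-+] → (0.3623, 1.8852, -0.6613)–(0.3623, 1.8852, -0.328329)  len=0.3330
  (v8,v11,v12) [+--] → (0.3623, 1.8852, -0.328329)–(0.3623, 1.8852, 0.6613)  len=0.9896
  (v8,v12,v9) [+-+] → (0.3623, 1.8852, 0.6613)–(0.3623, 1.56851, 1.09717)  len=0.5388
  (v9,v12,v13) [+--] → (0.3623, 1.56851, 1.09717)–(0.3623, 1.10779, 1.7313)  len=0.7838
  (v9,v13,v5) [+--] → (0.3623, 1.10779, 1.7313)–(0.3623, 0.3623, 1.97351)  len=0.7839
  (v26,v0,v30) [--+] → (0.3623, -0.3623, -1.97351)–(0.3623, -1.10779, -1.7313)  len=0.7839
  (v26,v30,v27) [-+-] → (0.3623, -1.10779, -1.7313)–(0.3623, -1.56851, -1.09717)  len=0.7838
  (v27,v30,v31) [-++] → (0.3623, -1.56851, -1.09717)–(0.3623, -1.8852, -0.6613)  len=0.5388
  (v27,v31,v28) [-+-] → (0.3623, -1.8852, -0.6613)–(0.3623, -1.8852, 0.328329)  len=0.9896
  (v28,v31,v32) [-++] → (0.3623, -1.8852, 0.328329)–(0.3623, -1.8852, 0.6613)  len=0.3330
  (v28,v32,v29) [-+-] → (0.3623, -1.8852, 0.6613)–(0.3623, -1.30352, 1.46192)  len=0.9896
  (v29,v32,v33) [-++] → (0.3623, -1.30352, 1.46192)–(0.3623, -1.10779, 1.7313)  len=0.3330
  (v29,v33,v5) [-+-] → (0.3623, -1.10779, 1.7313)–(0.3623, -0.3623, 1.97351)  len=0.7839
  (v30,v0,v1) [+-+] → (0.3623, -0.3623, -1.97351)–(0.3623, 0, -2.02229)  len=0.3656
  (v33,v4,v5) [++-] → (0.3623, 0, 2.02229)–(0.3623, -0.3623, 1.97351)  len=0.3656

Chained into 1 loop(s):
  loop 1: 20 segments, perimeter = 12.5333
Total perimeter = 12.533


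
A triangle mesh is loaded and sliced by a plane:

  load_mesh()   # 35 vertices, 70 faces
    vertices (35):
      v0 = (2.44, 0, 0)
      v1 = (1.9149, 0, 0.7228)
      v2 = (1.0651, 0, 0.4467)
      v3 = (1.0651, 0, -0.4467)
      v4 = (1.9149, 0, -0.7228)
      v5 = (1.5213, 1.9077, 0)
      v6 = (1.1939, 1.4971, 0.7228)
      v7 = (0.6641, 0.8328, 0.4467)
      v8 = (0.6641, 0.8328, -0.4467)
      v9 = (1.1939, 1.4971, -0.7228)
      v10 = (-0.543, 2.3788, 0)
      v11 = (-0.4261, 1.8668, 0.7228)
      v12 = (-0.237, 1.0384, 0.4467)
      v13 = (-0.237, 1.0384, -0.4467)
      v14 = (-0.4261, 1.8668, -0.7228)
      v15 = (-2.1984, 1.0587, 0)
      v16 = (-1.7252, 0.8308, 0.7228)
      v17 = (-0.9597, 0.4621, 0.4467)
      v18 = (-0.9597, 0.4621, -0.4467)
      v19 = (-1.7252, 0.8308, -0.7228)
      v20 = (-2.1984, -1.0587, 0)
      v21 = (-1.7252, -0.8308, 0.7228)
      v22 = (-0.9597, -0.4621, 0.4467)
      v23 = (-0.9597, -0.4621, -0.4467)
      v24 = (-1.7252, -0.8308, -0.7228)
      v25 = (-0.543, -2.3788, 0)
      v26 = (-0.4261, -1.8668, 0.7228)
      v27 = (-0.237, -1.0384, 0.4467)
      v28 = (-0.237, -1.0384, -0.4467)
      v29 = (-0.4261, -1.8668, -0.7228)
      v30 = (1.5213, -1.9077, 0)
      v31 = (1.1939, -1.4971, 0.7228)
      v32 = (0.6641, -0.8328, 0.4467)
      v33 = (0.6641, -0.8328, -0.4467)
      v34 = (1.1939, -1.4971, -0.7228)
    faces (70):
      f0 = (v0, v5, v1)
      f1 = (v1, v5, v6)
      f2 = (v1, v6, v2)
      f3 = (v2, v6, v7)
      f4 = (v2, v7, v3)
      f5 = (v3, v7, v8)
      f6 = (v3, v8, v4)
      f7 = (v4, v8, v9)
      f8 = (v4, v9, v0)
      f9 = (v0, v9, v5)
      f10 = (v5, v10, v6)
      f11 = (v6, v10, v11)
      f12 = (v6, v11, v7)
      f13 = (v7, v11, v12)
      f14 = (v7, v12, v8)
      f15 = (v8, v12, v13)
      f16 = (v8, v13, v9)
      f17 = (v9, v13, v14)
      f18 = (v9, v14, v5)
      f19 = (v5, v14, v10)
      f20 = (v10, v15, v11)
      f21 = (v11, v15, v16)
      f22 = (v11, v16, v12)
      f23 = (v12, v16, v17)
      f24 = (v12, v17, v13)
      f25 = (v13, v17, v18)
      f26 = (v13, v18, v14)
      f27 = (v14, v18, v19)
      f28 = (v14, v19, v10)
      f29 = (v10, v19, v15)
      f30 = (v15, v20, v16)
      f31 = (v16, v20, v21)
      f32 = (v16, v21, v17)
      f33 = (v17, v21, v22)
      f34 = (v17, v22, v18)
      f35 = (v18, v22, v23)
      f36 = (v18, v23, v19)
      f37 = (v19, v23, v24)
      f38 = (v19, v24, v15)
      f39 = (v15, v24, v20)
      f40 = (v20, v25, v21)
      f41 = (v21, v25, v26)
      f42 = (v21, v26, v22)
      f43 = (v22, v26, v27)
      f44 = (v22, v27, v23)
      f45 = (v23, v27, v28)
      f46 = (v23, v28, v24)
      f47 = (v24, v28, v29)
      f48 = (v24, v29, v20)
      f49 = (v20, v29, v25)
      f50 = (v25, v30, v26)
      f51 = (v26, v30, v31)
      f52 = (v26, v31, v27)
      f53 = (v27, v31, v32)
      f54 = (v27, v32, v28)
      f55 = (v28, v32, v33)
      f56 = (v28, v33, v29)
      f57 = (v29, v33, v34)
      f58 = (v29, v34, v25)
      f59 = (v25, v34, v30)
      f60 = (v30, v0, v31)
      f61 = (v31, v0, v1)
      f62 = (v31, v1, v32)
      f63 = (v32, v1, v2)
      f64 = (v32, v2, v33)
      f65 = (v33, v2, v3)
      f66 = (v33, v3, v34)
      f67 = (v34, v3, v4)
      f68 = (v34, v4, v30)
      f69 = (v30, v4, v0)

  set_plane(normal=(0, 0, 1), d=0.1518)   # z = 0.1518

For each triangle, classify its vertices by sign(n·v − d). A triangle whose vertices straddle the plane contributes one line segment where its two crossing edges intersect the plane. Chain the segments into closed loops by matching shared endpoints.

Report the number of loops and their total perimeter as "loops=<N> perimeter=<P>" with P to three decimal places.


Straddling triangles (28 of 70):
  (v0,v5,v1) [--+] → (1.60396, 1.50705, 0.1518)–(2.32972, 0, 0.1518)  len=1.6727
  (v1,v5,v6) [+-+] → (1.60396, 1.50705, 0.1518)–(1.45254, 1.82147, 0.1518)  len=0.3490
  (v2,v7,v3) [++-] → (0.796465, 0.557903, 0.1518)–(1.0651, 0, 0.1518)  len=0.6192
  (v3,v7,v8) [-+-] → (0.796465, 0.557903, 0.1518)–(0.6641, 0.8328, 0.1518)  len=0.3051
  (v5,v10,v6) [--+] → (-0.178222, 2.19363, 0.1518)–(1.45254, 1.82147, 0.1518)  len=1.6727
  (v6,v10,v11) [+-+] → (-0.178222, 2.19363, 0.1518)–(-0.518449, 2.27127, 0.1518)  len=0.3490
  (v7,v12,v8) [++-] → (0.0604417, 0.970534, 0.1518)–(0.6641, 0.8328, 0.1518)  len=0.6192
  (v8,v12,v13) [-+-] → (0.0604417, 0.970534, 0.1518)–(-0.237, 1.0384, 0.1518)  len=0.3051
  (v10,v15,v11) [--+] → (-1.82619, 1.22841, 0.1518)–(-0.518449, 2.27127, 0.1518)  len=1.6726
  (v11,v15,v16) [+-+] → (-1.82619, 1.22841, 0.1518)–(-2.09902, 1.01084, 0.1518)  len=0.3490
  (v12,v17,v13) [++-] → (-0.721146, 0.652329, 0.1518)–(-0.237, 1.0384, 0.1518)  len=0.6192
  (v13,v17,v18) [-+-] → (-0.721146, 0.652329, 0.1518)–(-0.9597, 0.4621, 0.1518)  len=0.3051
  (v15,v20,v16) [--+] → (-2.09902, -0.661874, 0.1518)–(-2.09902, 1.01084, 0.1518)  len=1.6727
  (v16,v20,v21) [+-+] → (-2.09902, -0.661874, 0.1518)–(-2.09902, -1.01084, 0.1518)  len=0.3490
  (v17,v22,v18) [++-] → (-0.9597, -0.157033, 0.1518)–(-0.9597, 0.4621, 0.1518)  len=0.6191
  (v18,v22,v23) [-+-] → (-0.9597, -0.157033, 0.1518)–(-0.9597, -0.4621, 0.1518)  len=0.3051
  (v20,v25,v21) [--+] → (-0.791282, -2.05369, 0.1518)–(-2.09902, -1.01084, 0.1518)  len=1.6726
  (v21,v25,v26) [+-+] → (-0.791282, -2.05369, 0.1518)–(-0.518449, -2.27127, 0.1518)  len=0.3490
  (v22,v27,v23) [++-] → (-0.475554, -0.848171, 0.1518)–(-0.9597, -0.4621, 0.1518)  len=0.6192
  (v23,v27,v28) [-+-] → (-0.475554, -0.848171, 0.1518)–(-0.237, -1.0384, 0.1518)  len=0.3051
  (v25,v30,v26) [--+] → (1.11231, -1.89911, 0.1518)–(-0.518449, -2.27127, 0.1518)  len=1.6727
  (v26,v30,v31) [+-+] → (1.11231, -1.89911, 0.1518)–(1.45254, -1.82147, 0.1518)  len=0.3490
  (v27,v32,v28) [++-] → (0.366658, -0.900666, 0.1518)–(-0.237, -1.0384, 0.1518)  len=0.6192
  (v28,v32,v33) [-+-] → (0.366658, -0.900666, 0.1518)–(0.6641, -0.8328, 0.1518)  len=0.3051
  (v30,v0,v31) [--+] → (2.1783, -0.314416, 0.1518)–(1.45254, -1.82147, 0.1518)  len=1.6727
  (v31,v0,v1) [+-+] → (2.1783, -0.314416, 0.1518)–(2.32972, 0, 0.1518)  len=0.3490
  (v32,v2,v33) [++-] → (0.932735, -0.274897, 0.1518)–(0.6641, -0.8328, 0.1518)  len=0.6192
  (v33,v2,v3) [-+-] → (0.932735, -0.274897, 0.1518)–(1.0651, 0, 0.1518)  len=0.3051

Chained into 2 loop(s):
  loop 1: 14 segments, perimeter = 14.1516
  loop 2: 14 segments, perimeter = 6.4700
Total perimeter = 20.622

loops=2 perimeter=20.622
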